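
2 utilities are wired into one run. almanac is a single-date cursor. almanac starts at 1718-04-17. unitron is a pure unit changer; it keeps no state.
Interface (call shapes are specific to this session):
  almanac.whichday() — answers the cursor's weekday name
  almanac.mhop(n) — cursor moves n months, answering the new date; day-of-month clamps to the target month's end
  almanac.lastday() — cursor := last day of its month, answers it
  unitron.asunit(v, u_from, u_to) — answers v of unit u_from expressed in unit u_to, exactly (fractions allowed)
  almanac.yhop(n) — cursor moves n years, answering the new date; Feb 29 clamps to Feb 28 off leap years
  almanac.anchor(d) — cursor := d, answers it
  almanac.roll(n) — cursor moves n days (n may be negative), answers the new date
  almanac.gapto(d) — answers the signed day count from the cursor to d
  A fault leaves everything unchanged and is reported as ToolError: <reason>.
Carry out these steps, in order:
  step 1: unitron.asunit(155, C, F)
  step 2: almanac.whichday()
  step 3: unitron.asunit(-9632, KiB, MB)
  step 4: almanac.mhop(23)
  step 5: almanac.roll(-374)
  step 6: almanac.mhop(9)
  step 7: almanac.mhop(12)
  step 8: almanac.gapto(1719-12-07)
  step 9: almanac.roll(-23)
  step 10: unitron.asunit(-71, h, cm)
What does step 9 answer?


Answer: 1720-11-16

Derivation:
I try unitron.asunit on v: 155, u_from: C, u_to: F, and observe 311.
I try almanac.whichday(), and observe Sunday.
I run unitron.asunit on v: -9632, u_from: KiB, u_to: MB, which returns -154112/15625.
Next I call almanac.mhop on n: 23, giving 1720-03-17.
Next I call almanac.roll on n: -374, yielding 1719-03-09.
Now I run almanac.mhop on n: 9, yielding 1719-12-09.
Now I run almanac.mhop on n: 12, → 1720-12-09.
I run almanac.gapto on d: 1719-12-07, which returns -368.
Invoking almanac.roll on n: -23, and see 1720-11-16.
Now I run unitron.asunit on v: -71, u_from: h, u_to: cm: ToolError: incompatible units.


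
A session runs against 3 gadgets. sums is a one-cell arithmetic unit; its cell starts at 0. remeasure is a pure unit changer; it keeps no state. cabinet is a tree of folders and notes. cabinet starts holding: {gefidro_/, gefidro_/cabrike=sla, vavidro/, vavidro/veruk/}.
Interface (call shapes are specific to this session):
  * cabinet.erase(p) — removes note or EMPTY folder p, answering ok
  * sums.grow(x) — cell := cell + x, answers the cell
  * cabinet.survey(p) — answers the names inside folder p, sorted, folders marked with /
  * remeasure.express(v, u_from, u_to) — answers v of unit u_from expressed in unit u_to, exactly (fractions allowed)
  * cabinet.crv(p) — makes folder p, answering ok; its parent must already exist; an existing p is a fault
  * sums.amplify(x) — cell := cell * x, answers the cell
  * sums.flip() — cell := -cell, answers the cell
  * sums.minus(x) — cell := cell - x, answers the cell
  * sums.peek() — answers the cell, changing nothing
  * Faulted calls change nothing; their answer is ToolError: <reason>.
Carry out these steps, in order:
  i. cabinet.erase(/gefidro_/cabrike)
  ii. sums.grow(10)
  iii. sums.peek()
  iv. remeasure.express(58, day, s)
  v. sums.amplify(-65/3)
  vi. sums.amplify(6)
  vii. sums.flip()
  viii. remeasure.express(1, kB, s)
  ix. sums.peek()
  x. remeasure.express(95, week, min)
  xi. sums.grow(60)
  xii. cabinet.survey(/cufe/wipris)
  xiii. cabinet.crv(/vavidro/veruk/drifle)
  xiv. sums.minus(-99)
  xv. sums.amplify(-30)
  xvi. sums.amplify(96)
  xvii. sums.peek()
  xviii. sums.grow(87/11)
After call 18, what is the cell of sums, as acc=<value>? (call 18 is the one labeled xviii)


Answer: acc=-46221033/11

Derivation:
# 1. cabinet.erase(p=/gefidro_/cabrike) ~> ok
# 2. sums.grow(x=10) ~> 10
# 3. sums.peek() ~> 10
# 4. remeasure.express(v=58, u_from=day, u_to=s) ~> 5011200
# 5. sums.amplify(x=-65/3) ~> -650/3
# 6. sums.amplify(x=6) ~> -1300
# 7. sums.flip() ~> 1300
# 8. remeasure.express(v=1, u_from=kB, u_to=s) ~> ToolError: incompatible units
# 9. sums.peek() ~> 1300
# 10. remeasure.express(v=95, u_from=week, u_to=min) ~> 957600
# 11. sums.grow(x=60) ~> 1360
# 12. cabinet.survey(p=/cufe/wipris) ~> ToolError: not found
# 13. cabinet.crv(p=/vavidro/veruk/drifle) ~> ok
# 14. sums.minus(x=-99) ~> 1459
# 15. sums.amplify(x=-30) ~> -43770
# 16. sums.amplify(x=96) ~> -4201920
# 17. sums.peek() ~> -4201920
# 18. sums.grow(x=87/11) ~> -46221033/11


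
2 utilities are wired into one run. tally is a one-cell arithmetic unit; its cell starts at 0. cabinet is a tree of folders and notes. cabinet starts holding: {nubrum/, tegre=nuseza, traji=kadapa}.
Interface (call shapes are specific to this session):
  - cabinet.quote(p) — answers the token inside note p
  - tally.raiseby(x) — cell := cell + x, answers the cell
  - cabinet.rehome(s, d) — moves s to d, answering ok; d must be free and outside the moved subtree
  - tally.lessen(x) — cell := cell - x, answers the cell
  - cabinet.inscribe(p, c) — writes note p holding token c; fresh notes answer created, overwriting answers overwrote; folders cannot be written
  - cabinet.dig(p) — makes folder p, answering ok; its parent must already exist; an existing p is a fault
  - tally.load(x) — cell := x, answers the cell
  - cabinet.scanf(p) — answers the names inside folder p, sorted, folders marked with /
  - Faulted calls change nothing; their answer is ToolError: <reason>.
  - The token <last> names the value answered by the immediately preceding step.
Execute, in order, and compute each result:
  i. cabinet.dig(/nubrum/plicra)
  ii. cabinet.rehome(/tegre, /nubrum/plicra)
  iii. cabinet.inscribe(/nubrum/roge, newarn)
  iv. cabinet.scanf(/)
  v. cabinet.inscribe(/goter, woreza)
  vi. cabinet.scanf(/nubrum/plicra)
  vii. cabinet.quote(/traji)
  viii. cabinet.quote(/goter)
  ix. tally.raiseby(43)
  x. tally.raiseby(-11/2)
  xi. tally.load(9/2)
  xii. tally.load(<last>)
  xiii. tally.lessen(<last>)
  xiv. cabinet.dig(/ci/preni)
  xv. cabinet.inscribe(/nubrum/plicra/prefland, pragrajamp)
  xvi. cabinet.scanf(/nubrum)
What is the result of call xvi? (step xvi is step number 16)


Answer: [plicra/, roge]

Derivation:
·→ cabinet.dig(p→/nubrum/plicra)
·← ok
·→ cabinet.rehome(s→/tegre, d→/nubrum/plicra)
·← ToolError: exists
·→ cabinet.inscribe(p→/nubrum/roge, c→newarn)
·← created
·→ cabinet.scanf(p→/)
·← [nubrum/, tegre, traji]
·→ cabinet.inscribe(p→/goter, c→woreza)
·← created
·→ cabinet.scanf(p→/nubrum/plicra)
·← []
·→ cabinet.quote(p→/traji)
·← kadapa
·→ cabinet.quote(p→/goter)
·← woreza
·→ tally.raiseby(x→43)
·← 43
·→ tally.raiseby(x→-11/2)
·← 75/2
·→ tally.load(x→9/2)
·← 9/2
·→ tally.load(x→<last>)
·← 9/2
·→ tally.lessen(x→<last>)
·← 0
·→ cabinet.dig(p→/ci/preni)
·← ToolError: no parent
·→ cabinet.inscribe(p→/nubrum/plicra/prefland, c→pragrajamp)
·← created
·→ cabinet.scanf(p→/nubrum)
·← [plicra/, roge]


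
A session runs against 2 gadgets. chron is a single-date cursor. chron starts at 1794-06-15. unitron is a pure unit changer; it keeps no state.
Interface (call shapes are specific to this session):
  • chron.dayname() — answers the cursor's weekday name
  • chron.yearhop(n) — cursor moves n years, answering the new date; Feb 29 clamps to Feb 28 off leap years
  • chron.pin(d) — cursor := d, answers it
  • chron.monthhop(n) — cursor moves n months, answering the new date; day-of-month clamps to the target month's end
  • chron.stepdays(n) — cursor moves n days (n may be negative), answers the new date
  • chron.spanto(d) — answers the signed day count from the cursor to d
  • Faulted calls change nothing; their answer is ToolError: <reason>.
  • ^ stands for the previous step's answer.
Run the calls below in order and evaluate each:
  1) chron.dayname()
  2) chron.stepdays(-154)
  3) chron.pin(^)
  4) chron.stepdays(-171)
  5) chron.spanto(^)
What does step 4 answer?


;; 1. chron.dayname() ~> Sunday
;; 2. chron.stepdays(-154) ~> 1794-01-12
;; 3. chron.pin(^) ~> 1794-01-12
;; 4. chron.stepdays(-171) ~> 1793-07-25
;; 5. chron.spanto(^) ~> 0

Answer: 1793-07-25


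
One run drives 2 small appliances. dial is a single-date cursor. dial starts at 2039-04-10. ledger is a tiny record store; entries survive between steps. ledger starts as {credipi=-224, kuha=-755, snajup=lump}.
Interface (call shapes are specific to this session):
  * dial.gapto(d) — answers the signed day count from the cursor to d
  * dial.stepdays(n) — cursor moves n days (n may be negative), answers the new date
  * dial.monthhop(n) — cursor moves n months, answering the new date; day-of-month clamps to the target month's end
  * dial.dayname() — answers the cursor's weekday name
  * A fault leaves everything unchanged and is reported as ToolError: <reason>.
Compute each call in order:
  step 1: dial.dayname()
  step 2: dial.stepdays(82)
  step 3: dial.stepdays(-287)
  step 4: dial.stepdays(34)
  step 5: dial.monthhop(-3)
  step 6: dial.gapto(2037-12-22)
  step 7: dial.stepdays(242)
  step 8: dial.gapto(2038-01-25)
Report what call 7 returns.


>>> dial.dayname
= Sunday
>>> dial.stepdays n=82
= 2039-07-01
>>> dial.stepdays n=-287
= 2038-09-17
>>> dial.stepdays n=34
= 2038-10-21
>>> dial.monthhop n=-3
= 2038-07-21
>>> dial.gapto d=2037-12-22
= -211
>>> dial.stepdays n=242
= 2039-03-20
>>> dial.gapto d=2038-01-25
= -419

Answer: 2039-03-20


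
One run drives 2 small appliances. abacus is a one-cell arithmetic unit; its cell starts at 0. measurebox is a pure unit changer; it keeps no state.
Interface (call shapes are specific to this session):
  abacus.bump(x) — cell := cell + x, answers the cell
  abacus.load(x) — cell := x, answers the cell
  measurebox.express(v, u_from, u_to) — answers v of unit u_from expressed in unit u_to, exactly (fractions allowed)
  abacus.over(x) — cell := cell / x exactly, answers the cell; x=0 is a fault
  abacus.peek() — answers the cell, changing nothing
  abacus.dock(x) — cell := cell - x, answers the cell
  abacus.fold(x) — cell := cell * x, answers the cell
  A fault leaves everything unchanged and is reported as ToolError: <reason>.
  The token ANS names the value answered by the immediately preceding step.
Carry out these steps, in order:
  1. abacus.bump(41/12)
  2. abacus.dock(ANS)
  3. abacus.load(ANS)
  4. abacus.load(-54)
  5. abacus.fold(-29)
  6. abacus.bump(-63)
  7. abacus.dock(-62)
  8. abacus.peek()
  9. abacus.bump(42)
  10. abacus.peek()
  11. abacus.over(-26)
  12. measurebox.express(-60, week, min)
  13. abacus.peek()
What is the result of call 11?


Calling abacus.bump using x=41/12, giving 41/12.
Using abacus.dock using x=ANS, yielding 0.
I invoke abacus.load using x=ANS, and observe 0.
Now I run abacus.load using x=-54, — result: -54.
I invoke abacus.fold using x=-29, and observe 1566.
I run abacus.bump using x=-63, yielding 1503.
I call abacus.dock using x=-62, — result: 1565.
I use abacus.peek(), and get 1565.
Next I call abacus.bump using x=42, yielding 1607.
I call abacus.peek, giving 1607.
Next I call abacus.over using x=-26, and observe -1607/26.
I run measurebox.express using v=-60, u_from=week, u_to=min: -604800.
I call abacus.peek(), which returns -1607/26.

Answer: -1607/26


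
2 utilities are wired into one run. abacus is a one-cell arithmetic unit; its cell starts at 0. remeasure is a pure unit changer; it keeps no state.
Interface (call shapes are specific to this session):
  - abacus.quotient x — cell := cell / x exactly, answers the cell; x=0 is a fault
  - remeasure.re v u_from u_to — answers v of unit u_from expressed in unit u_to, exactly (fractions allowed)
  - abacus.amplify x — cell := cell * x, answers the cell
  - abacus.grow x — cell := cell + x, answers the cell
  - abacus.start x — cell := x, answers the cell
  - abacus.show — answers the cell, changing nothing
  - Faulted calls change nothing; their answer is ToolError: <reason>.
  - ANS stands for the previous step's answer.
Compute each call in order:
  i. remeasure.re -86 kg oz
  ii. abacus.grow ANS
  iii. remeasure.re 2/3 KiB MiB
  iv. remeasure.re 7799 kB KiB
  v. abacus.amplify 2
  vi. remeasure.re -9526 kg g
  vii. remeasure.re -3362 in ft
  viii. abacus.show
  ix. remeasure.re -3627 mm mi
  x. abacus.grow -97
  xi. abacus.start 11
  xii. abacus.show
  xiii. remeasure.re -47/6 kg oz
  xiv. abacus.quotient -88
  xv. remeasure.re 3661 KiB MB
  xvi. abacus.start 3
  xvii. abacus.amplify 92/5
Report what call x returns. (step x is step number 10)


Calling re(v=-86, u_from=kg, u_to=oz): -137600000000/45359237.
Then grow(x=ANS), yielding -137600000000/45359237.
Next I call re(v=2/3, u_from=KiB, u_to=MiB), — result: 1/1536.
Now I run re(v=7799, u_from=kB, u_to=KiB), and observe 974875/128.
Then amplify(x=2), which returns -275200000000/45359237.
I call re(v=-9526, u_from=kg, u_to=g), — result: -9526000.
Then re(v=-3362, u_from=in, u_to=ft), → -1681/6.
Now I run show, and get -275200000000/45359237.
Then re(v=-3627, u_from=mm, u_to=mi), giving -403/178816.
I try grow(x=-97), — result: -279599845989/45359237.
I try start(x=11), → 11.
I try show: 11.
I call re(v=-47/6, u_from=kg, u_to=oz), → -37600000000/136077711.
Calling quotient(x=-88), giving -1/8.
Then re(v=3661, u_from=KiB, u_to=MB), which returns 58576/15625.
Calling start(x=3), giving 3.
Now I run amplify(x=92/5), and see 276/5.

Answer: -279599845989/45359237


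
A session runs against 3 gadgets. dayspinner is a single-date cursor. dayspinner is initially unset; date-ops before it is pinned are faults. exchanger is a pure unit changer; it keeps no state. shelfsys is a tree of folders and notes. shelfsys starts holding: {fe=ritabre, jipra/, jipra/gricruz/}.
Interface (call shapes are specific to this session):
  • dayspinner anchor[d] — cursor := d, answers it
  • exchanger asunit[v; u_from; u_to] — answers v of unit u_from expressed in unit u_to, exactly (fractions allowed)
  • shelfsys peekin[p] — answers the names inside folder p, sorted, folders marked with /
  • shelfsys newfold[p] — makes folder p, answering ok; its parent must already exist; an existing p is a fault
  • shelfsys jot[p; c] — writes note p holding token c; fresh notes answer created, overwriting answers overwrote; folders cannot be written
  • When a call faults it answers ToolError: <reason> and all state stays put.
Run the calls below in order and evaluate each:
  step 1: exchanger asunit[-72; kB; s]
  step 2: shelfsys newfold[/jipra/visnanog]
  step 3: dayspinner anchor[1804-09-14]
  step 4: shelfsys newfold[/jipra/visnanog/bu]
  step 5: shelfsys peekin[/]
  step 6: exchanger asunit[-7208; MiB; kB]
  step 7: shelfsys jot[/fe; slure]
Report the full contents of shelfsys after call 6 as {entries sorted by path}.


Answer: {fe=ritabre, jipra/, jipra/gricruz/, jipra/visnanog/, jipra/visnanog/bu/}

Derivation:
I call exchanger asunit on v→-72, u_from→kB, u_to→s, and get ToolError: incompatible units.
Invoking shelfsys newfold on p→/jipra/visnanog, and see ok.
I invoke dayspinner anchor on d→1804-09-14, and observe 1804-09-14.
Using shelfsys newfold on p→/jipra/visnanog/bu, giving ok.
Next I call shelfsys peekin on p→/, and get [fe, jipra/].
I run exchanger asunit on v→-7208, u_from→MiB, u_to→kB, giving -944766976/125.
I try shelfsys jot on p→/fe, c→slure, — result: overwrote.


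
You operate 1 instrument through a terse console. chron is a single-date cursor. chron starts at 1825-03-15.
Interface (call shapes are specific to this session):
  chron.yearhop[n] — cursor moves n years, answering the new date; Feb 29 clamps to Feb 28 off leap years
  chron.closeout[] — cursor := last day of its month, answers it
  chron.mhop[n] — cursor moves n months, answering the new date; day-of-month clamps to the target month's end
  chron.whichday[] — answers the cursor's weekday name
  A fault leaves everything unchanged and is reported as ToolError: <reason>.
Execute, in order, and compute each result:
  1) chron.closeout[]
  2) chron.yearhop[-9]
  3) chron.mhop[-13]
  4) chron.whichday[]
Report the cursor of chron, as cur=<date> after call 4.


[in] closeout
  1825-03-31
[in] yearhop n=-9
  1816-03-31
[in] mhop n=-13
  1815-02-28
[in] whichday
  Tuesday

Answer: cur=1815-02-28


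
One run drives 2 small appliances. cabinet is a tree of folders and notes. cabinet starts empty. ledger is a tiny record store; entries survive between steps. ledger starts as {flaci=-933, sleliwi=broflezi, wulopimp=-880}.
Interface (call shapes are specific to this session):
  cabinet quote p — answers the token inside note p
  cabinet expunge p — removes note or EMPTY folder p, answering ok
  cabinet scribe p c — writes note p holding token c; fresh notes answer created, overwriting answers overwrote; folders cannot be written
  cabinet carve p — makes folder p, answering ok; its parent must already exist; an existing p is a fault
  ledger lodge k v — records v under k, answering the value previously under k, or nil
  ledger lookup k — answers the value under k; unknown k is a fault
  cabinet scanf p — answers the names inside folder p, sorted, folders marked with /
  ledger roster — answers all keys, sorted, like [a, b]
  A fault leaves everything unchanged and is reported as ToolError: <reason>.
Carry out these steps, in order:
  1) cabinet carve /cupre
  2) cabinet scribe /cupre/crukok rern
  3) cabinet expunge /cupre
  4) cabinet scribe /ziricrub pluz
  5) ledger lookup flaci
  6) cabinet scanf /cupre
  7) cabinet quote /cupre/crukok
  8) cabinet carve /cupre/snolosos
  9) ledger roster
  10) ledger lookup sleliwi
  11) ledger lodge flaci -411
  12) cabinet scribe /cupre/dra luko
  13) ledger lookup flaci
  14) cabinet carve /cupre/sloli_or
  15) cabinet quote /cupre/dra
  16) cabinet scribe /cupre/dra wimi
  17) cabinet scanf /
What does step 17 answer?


Next I call cabinet carve with p: /cupre, and observe ok.
I run cabinet scribe with p: /cupre/crukok, c: rern, giving created.
Now I run cabinet expunge with p: /cupre, and observe ToolError: not empty.
I call cabinet scribe with p: /ziricrub, c: pluz, and see created.
Invoking ledger lookup with k: flaci, → -933.
I run cabinet scanf with p: /cupre, and see [crukok].
I try cabinet quote with p: /cupre/crukok, and see rern.
I use cabinet carve with p: /cupre/snolosos, which returns ok.
I try ledger roster(), which returns [flaci, sleliwi, wulopimp].
I try ledger lookup with k: sleliwi, and observe broflezi.
Invoking ledger lodge with k: flaci, v: -411, giving -933.
Now I run cabinet scribe with p: /cupre/dra, c: luko, → created.
Invoking ledger lookup with k: flaci, yielding -411.
I try cabinet carve with p: /cupre/sloli_or, — result: ok.
Now I run cabinet quote with p: /cupre/dra, → luko.
I try cabinet scribe with p: /cupre/dra, c: wimi, — result: overwrote.
I call cabinet scanf with p: /, yielding [cupre/, ziricrub].

Answer: [cupre/, ziricrub]


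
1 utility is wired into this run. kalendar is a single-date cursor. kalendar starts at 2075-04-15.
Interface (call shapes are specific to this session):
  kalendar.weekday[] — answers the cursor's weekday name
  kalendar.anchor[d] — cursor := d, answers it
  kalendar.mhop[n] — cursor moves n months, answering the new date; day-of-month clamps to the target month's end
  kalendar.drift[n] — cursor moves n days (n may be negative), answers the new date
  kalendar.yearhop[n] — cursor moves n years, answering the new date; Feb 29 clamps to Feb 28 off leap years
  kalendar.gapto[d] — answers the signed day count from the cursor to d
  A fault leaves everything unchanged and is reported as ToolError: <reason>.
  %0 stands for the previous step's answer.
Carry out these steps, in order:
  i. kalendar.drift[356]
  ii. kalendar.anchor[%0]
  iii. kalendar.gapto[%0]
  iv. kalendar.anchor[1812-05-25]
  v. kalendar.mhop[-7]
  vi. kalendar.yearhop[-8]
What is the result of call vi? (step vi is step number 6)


>> kalendar.drift(n→356)
<< 2076-04-05
>> kalendar.anchor(d→%0)
<< 2076-04-05
>> kalendar.gapto(d→%0)
<< 0
>> kalendar.anchor(d→1812-05-25)
<< 1812-05-25
>> kalendar.mhop(n→-7)
<< 1811-10-25
>> kalendar.yearhop(n→-8)
<< 1803-10-25

Answer: 1803-10-25


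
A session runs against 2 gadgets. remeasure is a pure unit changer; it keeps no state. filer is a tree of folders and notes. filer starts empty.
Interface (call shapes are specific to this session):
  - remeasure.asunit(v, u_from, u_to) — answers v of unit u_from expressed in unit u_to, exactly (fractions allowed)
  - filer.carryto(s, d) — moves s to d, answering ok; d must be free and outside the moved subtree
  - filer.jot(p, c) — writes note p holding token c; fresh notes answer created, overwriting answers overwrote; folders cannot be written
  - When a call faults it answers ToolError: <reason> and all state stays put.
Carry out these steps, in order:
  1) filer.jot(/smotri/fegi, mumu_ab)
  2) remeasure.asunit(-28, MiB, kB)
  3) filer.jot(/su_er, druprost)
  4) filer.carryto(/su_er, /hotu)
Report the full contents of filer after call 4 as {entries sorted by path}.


I call filer.jot with p=/smotri/fegi, c=mumu_ab, giving ToolError: no parent.
Invoking remeasure.asunit with v=-28, u_from=MiB, u_to=kB: -3670016/125.
I call filer.jot with p=/su_er, c=druprost, → created.
Using filer.carryto with s=/su_er, d=/hotu: ok.

Answer: {hotu=druprost}


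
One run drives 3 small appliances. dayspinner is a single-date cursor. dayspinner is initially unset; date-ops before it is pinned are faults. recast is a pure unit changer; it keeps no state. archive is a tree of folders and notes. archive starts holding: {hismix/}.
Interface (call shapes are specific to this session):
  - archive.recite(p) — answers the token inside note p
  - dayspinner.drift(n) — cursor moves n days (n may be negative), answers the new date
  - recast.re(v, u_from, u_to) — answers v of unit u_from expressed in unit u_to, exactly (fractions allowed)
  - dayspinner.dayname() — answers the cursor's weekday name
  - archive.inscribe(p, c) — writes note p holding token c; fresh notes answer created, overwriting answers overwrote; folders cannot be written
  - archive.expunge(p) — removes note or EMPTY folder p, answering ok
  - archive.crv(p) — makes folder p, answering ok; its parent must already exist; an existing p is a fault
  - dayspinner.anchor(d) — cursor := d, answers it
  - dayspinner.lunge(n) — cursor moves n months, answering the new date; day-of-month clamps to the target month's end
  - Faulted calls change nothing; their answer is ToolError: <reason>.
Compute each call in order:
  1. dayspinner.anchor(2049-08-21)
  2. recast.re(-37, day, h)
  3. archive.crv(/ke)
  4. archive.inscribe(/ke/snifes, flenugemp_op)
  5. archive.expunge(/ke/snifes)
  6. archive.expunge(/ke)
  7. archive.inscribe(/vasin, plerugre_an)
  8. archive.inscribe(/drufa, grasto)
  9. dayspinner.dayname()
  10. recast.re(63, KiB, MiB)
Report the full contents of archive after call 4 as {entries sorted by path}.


·→ dayspinner.anchor(d=2049-08-21)
·← 2049-08-21
·→ recast.re(v=-37, u_from=day, u_to=h)
·← -888
·→ archive.crv(p=/ke)
·← ok
·→ archive.inscribe(p=/ke/snifes, c=flenugemp_op)
·← created
·→ archive.expunge(p=/ke/snifes)
·← ok
·→ archive.expunge(p=/ke)
·← ok
·→ archive.inscribe(p=/vasin, c=plerugre_an)
·← created
·→ archive.inscribe(p=/drufa, c=grasto)
·← created
·→ dayspinner.dayname()
·← Saturday
·→ recast.re(v=63, u_from=KiB, u_to=MiB)
·← 63/1024

Answer: {hismix/, ke/, ke/snifes=flenugemp_op}


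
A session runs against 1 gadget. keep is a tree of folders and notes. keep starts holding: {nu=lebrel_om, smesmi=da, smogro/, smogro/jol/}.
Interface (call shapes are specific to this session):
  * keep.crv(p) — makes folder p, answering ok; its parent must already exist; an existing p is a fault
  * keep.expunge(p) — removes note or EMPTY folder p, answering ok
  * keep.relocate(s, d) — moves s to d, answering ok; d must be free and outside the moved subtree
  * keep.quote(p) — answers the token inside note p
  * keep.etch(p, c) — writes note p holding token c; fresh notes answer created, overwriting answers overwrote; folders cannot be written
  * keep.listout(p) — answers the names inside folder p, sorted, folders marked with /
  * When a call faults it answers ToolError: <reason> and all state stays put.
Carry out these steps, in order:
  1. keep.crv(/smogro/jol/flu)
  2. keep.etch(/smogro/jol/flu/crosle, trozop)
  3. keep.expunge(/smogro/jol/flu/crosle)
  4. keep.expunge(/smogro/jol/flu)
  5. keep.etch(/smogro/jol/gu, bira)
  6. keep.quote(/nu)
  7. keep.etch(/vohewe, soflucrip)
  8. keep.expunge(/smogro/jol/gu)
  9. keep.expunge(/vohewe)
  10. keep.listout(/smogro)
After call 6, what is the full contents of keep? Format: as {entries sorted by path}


// 1. keep.crv(p: /smogro/jol/flu) -> ok
// 2. keep.etch(p: /smogro/jol/flu/crosle, c: trozop) -> created
// 3. keep.expunge(p: /smogro/jol/flu/crosle) -> ok
// 4. keep.expunge(p: /smogro/jol/flu) -> ok
// 5. keep.etch(p: /smogro/jol/gu, c: bira) -> created
// 6. keep.quote(p: /nu) -> lebrel_om
// 7. keep.etch(p: /vohewe, c: soflucrip) -> created
// 8. keep.expunge(p: /smogro/jol/gu) -> ok
// 9. keep.expunge(p: /vohewe) -> ok
// 10. keep.listout(p: /smogro) -> [jol/]

Answer: {nu=lebrel_om, smesmi=da, smogro/, smogro/jol/, smogro/jol/gu=bira}


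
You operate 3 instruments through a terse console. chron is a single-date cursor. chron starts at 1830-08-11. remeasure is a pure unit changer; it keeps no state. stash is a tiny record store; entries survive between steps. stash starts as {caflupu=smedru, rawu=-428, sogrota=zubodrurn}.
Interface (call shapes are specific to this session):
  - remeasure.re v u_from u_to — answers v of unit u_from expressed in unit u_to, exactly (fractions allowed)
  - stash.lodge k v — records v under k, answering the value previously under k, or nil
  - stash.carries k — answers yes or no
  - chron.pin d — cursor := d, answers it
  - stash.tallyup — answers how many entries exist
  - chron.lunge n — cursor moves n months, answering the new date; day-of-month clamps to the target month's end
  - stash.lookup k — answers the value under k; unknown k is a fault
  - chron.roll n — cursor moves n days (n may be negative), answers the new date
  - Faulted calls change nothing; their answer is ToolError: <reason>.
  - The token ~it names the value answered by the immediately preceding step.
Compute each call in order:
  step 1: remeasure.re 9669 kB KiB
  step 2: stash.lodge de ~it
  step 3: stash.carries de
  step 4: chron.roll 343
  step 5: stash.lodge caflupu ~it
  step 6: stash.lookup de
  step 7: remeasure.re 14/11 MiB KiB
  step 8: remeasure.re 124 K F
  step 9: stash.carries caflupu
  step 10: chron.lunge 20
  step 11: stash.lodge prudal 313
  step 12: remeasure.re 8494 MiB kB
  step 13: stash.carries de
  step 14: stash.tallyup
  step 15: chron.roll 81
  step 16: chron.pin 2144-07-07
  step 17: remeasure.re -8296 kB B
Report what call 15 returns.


-- 1. remeasure.re(v='9669', u_from='kB', u_to='KiB') ~> 1208625/128
-- 2. stash.lodge(k='de', v='~it') ~> nil
-- 3. stash.carries(k='de') ~> yes
-- 4. chron.roll(n='343') ~> 1831-07-20
-- 5. stash.lodge(k='caflupu', v='~it') ~> smedru
-- 6. stash.lookup(k='de') ~> 1208625/128
-- 7. remeasure.re(v='14/11', u_from='MiB', u_to='KiB') ~> 14336/11
-- 8. remeasure.re(v='124', u_from='K', u_to='F') ~> -23647/100
-- 9. stash.carries(k='caflupu') ~> yes
-- 10. chron.lunge(n='20') ~> 1833-03-20
-- 11. stash.lodge(k='prudal', v='313') ~> nil
-- 12. remeasure.re(v='8494', u_from='MiB', u_to='kB') ~> 1113325568/125
-- 13. stash.carries(k='de') ~> yes
-- 14. stash.tallyup() ~> 5
-- 15. chron.roll(n='81') ~> 1833-06-09
-- 16. chron.pin(d='2144-07-07') ~> 2144-07-07
-- 17. remeasure.re(v='-8296', u_from='kB', u_to='B') ~> -8296000

Answer: 1833-06-09


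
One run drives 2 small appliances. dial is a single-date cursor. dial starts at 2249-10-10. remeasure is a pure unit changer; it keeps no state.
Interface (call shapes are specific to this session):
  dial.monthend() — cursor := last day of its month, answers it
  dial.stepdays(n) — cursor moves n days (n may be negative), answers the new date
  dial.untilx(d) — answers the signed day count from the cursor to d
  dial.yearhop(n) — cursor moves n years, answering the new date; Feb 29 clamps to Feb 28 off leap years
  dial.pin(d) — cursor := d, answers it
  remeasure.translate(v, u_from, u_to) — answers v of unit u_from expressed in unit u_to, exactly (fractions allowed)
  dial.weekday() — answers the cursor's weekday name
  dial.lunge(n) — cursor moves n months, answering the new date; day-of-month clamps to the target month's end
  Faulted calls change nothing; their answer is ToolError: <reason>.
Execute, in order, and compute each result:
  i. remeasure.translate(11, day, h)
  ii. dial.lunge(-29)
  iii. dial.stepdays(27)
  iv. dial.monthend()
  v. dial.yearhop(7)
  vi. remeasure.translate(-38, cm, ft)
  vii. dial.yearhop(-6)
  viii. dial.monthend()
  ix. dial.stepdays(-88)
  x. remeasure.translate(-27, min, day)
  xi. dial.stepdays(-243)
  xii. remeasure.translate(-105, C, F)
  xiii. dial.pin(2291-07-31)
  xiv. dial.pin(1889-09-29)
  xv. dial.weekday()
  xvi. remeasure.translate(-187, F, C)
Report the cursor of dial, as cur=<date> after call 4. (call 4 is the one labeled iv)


Answer: cur=2247-06-30

Derivation:
~$ translate v='11' u_from='day' u_to='h'
:: 264
~$ lunge n='-29'
:: 2247-05-10
~$ stepdays n='27'
:: 2247-06-06
~$ monthend
:: 2247-06-30
~$ yearhop n='7'
:: 2254-06-30
~$ translate v='-38' u_from='cm' u_to='ft'
:: -475/381
~$ yearhop n='-6'
:: 2248-06-30
~$ monthend
:: 2248-06-30
~$ stepdays n='-88'
:: 2248-04-03
~$ translate v='-27' u_from='min' u_to='day'
:: -3/160
~$ stepdays n='-243'
:: 2247-08-04
~$ translate v='-105' u_from='C' u_to='F'
:: -157
~$ pin d='2291-07-31'
:: 2291-07-31
~$ pin d='1889-09-29'
:: 1889-09-29
~$ weekday
:: Sunday
~$ translate v='-187' u_from='F' u_to='C'
:: -365/3


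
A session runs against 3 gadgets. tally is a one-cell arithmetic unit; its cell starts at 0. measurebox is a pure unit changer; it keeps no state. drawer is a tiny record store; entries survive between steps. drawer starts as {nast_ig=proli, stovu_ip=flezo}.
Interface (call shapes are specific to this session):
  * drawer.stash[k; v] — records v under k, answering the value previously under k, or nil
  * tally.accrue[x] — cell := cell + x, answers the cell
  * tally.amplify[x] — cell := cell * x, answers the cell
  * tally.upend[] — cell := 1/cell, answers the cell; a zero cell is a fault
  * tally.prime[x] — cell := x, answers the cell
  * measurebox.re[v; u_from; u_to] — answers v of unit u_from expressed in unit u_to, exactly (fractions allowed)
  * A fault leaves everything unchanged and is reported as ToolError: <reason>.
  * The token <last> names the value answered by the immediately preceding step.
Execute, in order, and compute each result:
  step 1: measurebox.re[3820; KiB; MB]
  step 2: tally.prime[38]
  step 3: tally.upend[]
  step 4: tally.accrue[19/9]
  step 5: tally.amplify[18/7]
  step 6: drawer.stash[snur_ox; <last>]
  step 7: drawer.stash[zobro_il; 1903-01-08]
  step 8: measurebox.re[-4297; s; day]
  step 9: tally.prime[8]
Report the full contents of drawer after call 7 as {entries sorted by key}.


Answer: {nast_ig=proli, snur_ox=731/133, stovu_ip=flezo, zobro_il=1903-01-08}

Derivation:
>>> measurebox.re v→3820 u_from→KiB u_to→MB
[out] 12224/3125
>>> tally.prime x→38
[out] 38
>>> tally.upend
[out] 1/38
>>> tally.accrue x→19/9
[out] 731/342
>>> tally.amplify x→18/7
[out] 731/133
>>> drawer.stash k→snur_ox v→<last>
[out] nil
>>> drawer.stash k→zobro_il v→1903-01-08
[out] nil
>>> measurebox.re v→-4297 u_from→s u_to→day
[out] -4297/86400
>>> tally.prime x→8
[out] 8


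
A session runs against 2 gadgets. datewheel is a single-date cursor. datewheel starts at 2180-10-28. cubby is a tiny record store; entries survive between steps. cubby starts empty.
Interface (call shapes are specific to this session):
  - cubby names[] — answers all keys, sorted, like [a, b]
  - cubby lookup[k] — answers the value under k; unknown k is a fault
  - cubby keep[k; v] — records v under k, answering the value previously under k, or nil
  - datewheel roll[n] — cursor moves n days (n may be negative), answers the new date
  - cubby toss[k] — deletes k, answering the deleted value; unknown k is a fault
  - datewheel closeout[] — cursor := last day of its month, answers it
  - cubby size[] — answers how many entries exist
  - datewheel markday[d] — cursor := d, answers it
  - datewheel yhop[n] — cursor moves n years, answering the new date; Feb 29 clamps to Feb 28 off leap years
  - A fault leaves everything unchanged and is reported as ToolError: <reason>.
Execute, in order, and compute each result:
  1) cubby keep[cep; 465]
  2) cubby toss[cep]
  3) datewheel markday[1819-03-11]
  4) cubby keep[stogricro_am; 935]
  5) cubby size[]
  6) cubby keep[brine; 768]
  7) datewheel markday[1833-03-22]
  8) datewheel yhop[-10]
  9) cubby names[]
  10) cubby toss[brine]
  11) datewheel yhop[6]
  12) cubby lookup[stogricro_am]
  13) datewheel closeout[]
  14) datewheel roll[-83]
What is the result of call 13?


$ cubby keep k=cep v=465
[out] nil
$ cubby toss k=cep
[out] 465
$ datewheel markday d=1819-03-11
[out] 1819-03-11
$ cubby keep k=stogricro_am v=935
[out] nil
$ cubby size
[out] 1
$ cubby keep k=brine v=768
[out] nil
$ datewheel markday d=1833-03-22
[out] 1833-03-22
$ datewheel yhop n=-10
[out] 1823-03-22
$ cubby names
[out] [brine, stogricro_am]
$ cubby toss k=brine
[out] 768
$ datewheel yhop n=6
[out] 1829-03-22
$ cubby lookup k=stogricro_am
[out] 935
$ datewheel closeout
[out] 1829-03-31
$ datewheel roll n=-83
[out] 1829-01-07

Answer: 1829-03-31


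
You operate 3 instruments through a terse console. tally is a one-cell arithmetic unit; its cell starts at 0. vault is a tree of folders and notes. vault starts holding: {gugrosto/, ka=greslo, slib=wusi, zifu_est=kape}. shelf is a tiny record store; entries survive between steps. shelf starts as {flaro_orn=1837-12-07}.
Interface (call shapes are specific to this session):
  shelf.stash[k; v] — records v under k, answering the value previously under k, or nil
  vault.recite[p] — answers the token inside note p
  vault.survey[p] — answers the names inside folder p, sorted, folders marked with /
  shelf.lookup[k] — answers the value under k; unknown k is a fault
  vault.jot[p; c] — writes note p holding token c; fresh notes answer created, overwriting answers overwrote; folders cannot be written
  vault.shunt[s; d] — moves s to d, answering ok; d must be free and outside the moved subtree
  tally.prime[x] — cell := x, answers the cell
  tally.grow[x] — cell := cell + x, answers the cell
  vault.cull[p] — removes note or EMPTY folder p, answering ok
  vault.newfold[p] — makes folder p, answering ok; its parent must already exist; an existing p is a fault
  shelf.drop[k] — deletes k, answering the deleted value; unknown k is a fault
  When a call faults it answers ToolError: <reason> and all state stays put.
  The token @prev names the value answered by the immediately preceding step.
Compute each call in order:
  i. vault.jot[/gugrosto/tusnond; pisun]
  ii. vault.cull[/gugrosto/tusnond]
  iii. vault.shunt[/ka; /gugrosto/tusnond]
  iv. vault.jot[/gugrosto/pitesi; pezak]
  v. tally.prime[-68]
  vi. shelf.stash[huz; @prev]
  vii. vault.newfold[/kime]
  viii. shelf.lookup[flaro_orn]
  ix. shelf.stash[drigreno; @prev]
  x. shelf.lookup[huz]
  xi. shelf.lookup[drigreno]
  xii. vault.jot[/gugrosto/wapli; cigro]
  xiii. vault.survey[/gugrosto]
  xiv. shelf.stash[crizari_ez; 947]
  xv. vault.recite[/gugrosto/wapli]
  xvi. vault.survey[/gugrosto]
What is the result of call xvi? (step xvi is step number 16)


% jot p→/gugrosto/tusnond c→pisun
= created
% cull p→/gugrosto/tusnond
= ok
% shunt s→/ka d→/gugrosto/tusnond
= ok
% jot p→/gugrosto/pitesi c→pezak
= created
% prime x→-68
= -68
% stash k→huz v→@prev
= nil
% newfold p→/kime
= ok
% lookup k→flaro_orn
= 1837-12-07
% stash k→drigreno v→@prev
= nil
% lookup k→huz
= -68
% lookup k→drigreno
= 1837-12-07
% jot p→/gugrosto/wapli c→cigro
= created
% survey p→/gugrosto
= [pitesi, tusnond, wapli]
% stash k→crizari_ez v→947
= nil
% recite p→/gugrosto/wapli
= cigro
% survey p→/gugrosto
= [pitesi, tusnond, wapli]

Answer: [pitesi, tusnond, wapli]


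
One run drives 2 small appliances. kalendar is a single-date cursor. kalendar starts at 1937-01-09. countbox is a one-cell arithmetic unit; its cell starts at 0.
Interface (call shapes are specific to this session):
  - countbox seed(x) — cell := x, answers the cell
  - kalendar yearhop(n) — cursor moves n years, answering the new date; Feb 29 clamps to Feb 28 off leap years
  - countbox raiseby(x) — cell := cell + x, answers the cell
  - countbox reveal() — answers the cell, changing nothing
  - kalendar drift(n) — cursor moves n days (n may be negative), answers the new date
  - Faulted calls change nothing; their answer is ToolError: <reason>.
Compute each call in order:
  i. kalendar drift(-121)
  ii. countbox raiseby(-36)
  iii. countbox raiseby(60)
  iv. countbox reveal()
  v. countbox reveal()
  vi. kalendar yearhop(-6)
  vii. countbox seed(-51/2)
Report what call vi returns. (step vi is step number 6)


-- kalendar drift(n→-121) -> 1936-09-10
-- countbox raiseby(x→-36) -> -36
-- countbox raiseby(x→60) -> 24
-- countbox reveal() -> 24
-- countbox reveal() -> 24
-- kalendar yearhop(n→-6) -> 1930-09-10
-- countbox seed(x→-51/2) -> -51/2

Answer: 1930-09-10


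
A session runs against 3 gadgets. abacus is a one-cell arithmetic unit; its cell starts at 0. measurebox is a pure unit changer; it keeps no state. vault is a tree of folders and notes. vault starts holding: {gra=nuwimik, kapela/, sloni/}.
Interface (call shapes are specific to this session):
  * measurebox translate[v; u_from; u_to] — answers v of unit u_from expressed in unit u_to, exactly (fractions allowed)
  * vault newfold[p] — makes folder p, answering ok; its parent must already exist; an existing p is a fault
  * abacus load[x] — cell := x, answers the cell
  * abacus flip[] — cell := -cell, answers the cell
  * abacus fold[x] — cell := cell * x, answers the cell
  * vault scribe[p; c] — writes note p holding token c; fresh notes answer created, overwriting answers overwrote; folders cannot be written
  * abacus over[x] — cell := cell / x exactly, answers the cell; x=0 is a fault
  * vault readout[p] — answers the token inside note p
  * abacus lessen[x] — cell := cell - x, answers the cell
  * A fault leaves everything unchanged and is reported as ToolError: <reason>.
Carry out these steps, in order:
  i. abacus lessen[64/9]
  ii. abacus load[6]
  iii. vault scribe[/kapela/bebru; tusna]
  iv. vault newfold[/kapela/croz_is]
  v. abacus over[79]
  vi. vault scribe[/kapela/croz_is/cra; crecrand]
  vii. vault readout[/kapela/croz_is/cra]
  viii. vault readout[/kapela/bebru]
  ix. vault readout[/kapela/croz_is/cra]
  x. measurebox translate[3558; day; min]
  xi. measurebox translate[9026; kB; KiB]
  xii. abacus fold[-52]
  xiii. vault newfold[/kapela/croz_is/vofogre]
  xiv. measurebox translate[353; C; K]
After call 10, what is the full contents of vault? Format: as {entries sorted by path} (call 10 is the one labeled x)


! abacus lessen(x='64/9') : -64/9
! abacus load(x='6') : 6
! vault scribe(p='/kapela/bebru', c='tusna') : created
! vault newfold(p='/kapela/croz_is') : ok
! abacus over(x='79') : 6/79
! vault scribe(p='/kapela/croz_is/cra', c='crecrand') : created
! vault readout(p='/kapela/croz_is/cra') : crecrand
! vault readout(p='/kapela/bebru') : tusna
! vault readout(p='/kapela/croz_is/cra') : crecrand
! measurebox translate(v='3558', u_from='day', u_to='min') : 5123520
! measurebox translate(v='9026', u_from='kB', u_to='KiB') : 564125/64
! abacus fold(x='-52') : -312/79
! vault newfold(p='/kapela/croz_is/vofogre') : ok
! measurebox translate(v='353', u_from='C', u_to='K') : 12523/20

Answer: {gra=nuwimik, kapela/, kapela/bebru=tusna, kapela/croz_is/, kapela/croz_is/cra=crecrand, sloni/}


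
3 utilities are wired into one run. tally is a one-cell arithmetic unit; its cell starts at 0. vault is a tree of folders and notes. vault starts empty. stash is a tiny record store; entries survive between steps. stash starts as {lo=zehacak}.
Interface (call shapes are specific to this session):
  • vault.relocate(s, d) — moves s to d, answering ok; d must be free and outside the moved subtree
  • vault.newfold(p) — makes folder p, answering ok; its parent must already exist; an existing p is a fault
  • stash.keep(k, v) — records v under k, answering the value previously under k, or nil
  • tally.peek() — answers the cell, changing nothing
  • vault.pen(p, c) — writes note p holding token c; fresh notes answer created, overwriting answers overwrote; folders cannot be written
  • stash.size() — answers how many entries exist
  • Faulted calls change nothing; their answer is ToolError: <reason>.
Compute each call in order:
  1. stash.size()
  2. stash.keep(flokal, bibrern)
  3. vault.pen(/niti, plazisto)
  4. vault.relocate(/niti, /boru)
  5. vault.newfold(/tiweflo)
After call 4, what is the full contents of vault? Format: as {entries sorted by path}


Answer: {boru=plazisto}

Derivation:
-- stash.size() -> 1
-- stash.keep(k='flokal', v='bibrern') -> nil
-- vault.pen(p='/niti', c='plazisto') -> created
-- vault.relocate(s='/niti', d='/boru') -> ok
-- vault.newfold(p='/tiweflo') -> ok
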